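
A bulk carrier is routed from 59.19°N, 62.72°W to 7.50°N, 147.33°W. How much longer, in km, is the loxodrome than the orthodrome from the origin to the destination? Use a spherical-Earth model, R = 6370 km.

Great circle: cos σ = sin φ₁ sin φ₂ + cos φ₁ cos φ₂ cos Δλ,  σ = 1.4103 rad → d_gc = 8983.6 km
Rhumb line: Δψ = -1.1577, q = Δφ/Δψ = 0.7792, d_rh = R√(Δφ²+q²Δλ²) = 9314.3 km
Excess = 9314.3 − 8983.6 = 330.7 ≈ 331 km

331 km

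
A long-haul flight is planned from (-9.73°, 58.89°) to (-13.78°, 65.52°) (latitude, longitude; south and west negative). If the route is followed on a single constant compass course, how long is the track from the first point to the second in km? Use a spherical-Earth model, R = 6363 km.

Δψ = ln[tan(π/4+φ₂/2)/tan(π/4+φ₁/2)] = -0.0722;  Δφ = -0.0707 rad,  Δλ = +0.1157 rad
q = Δφ/Δψ = 0.9788
d = R·√(Δφ² + q²Δλ²) = 6363·0.13351 = 850 km

850 km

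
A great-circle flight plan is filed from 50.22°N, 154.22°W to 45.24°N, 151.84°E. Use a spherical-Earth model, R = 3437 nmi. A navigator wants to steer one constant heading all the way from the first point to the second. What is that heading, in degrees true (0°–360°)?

Δψ = ln[tan(π/4+φ₂/2)/tan(π/4+φ₁/2)] = -0.1294
Δλ = -0.9414 rad (taken the short way round)
course = atan2(Δλ, Δψ) = 262.18°

262.2°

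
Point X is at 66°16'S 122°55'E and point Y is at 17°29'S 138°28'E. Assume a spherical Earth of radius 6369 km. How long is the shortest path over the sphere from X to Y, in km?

Haversine: a = sin²(Δφ/2)+cos φ₁ cos φ₂ sin²(Δλ/2) = 0.17757;  σ = 2·atan2(√a,√(1−a))
σ = 49.845° → d = Rσ = 6369·0.86996 = 5541 km

5541 km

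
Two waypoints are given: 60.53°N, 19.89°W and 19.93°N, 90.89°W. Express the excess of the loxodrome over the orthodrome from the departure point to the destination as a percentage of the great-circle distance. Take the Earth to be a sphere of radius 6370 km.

Great circle: σ = 1.1070 rad → d_gc = Rσ = 7051.6 km
Rhumb: Δφ = -0.7086, Δλ = -1.2392, Δψ = -0.9805, q = Δφ/Δψ = 0.7227 → d_rh = R√(Δφ²+q²Δλ²) = 7274.3 km
Excess = (7274.3 − 7051.6) / 7051.6 = 222.7 / 7051.6 = 3.16% ≈ 3.2%

3.2%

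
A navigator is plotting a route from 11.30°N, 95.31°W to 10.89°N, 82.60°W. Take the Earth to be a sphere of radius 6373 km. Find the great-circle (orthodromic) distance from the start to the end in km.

1388 km

cos σ = sin φ₁ sin φ₂ + cos φ₁ cos φ₂ cos Δλ
      = sin(11.30°)sin(10.89°) + cos(11.30°)cos(10.89°)cos(12.71°) = 0.9764
σ = 12.478° → d = Rσ = 6373·0.21779 = 1388 km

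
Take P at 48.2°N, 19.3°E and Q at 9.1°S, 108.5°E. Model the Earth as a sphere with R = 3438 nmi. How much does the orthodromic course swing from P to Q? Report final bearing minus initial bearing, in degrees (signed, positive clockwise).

Initial bearing θ₁ = atan2(sin Δλ cos φ₂, cos φ₁ sin φ₂ − sin φ₁ cos φ₂ cos Δλ) = 96.68°
Final bearing θ₂ = (initial bearing from the destination back to the start) + 180° = 137.90°
Δθ = θ₂ − θ₁ = +41.2°

+41.2°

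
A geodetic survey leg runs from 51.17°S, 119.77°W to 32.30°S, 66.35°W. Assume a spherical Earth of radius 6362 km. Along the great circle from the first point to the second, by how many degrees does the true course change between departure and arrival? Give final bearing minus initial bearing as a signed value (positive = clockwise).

At departure: θ₁ = atan2(sin Δλ cos φ₂, cos φ₁ sin φ₂ − sin φ₁ cos φ₂ cos Δλ) = 85.17°
At arrival: θ₂ = atan2(sin Δλ cos φ₁, −cos φ₂ sin φ₁ + sin φ₂ cos φ₁ cos Δλ) = 47.66°
Δθ = θ₂ − θ₁ = -37.5°

-37.5°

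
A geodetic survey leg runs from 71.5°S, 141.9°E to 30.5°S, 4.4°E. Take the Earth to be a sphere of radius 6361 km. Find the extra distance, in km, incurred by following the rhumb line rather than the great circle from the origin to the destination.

Great circle: cos σ = sin φ₁ sin φ₂ + cos φ₁ cos φ₂ cos Δλ,  σ = 1.2873 rad → d_gc = 8188.3 km
Rhumb line: Δψ = +1.2555, q = Δφ/Δψ = 0.5700, d_rh = R√(Δφ²+q²Δλ²) = 9819.6 km
Excess = 9819.6 − 8188.3 = 1631.3 ≈ 1631 km

1631 km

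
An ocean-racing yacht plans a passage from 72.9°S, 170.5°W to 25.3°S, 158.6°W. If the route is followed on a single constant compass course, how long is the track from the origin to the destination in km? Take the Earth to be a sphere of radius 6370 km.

Δψ = ln[tan(π/4+φ₂/2)/tan(π/4+φ₁/2)] = +1.4382;  Δφ = +0.8308 rad,  Δλ = +0.2077 rad
q = Δφ/Δψ = 0.5777
d = R·√(Δφ² + q²Δλ²) = 6370·0.83940 = 5347 km

5347 km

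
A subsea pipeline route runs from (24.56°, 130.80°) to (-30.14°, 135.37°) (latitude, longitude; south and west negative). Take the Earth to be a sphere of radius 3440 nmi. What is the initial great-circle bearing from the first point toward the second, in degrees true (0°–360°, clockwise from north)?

175.2°

N = sin Δλ·cos φ₂ = +0.0689;  D = cos φ₁ sin φ₂ − sin φ₁ cos φ₂ cos Δλ = -0.8150
initial course = atan2(N, D) = 175.17°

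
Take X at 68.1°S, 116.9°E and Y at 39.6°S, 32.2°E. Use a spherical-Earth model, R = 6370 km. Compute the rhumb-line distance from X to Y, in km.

Δψ = ln[tan(π/4+φ₂/2)/tan(π/4+φ₁/2)] = +0.8888;  Δφ = +0.4974 rad,  Δλ = -1.4783 rad
q = Δφ/Δψ = 0.5597
d = R·√(Δφ² + q²Δλ²) = 6370·0.96536 = 6149 km

6149 km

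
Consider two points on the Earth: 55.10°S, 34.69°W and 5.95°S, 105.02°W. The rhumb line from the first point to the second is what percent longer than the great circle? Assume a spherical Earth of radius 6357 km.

2.1%

Great circle: σ = 1.2906 rad → d_gc = Rσ = 8204.2 km
Rhumb: Δφ = +0.8578, Δλ = -1.2275, Δψ = +1.0532, q = Δφ/Δψ = 0.8145 → d_rh = R√(Δφ²+q²Δλ²) = 8374.3 km
Excess = (8374.3 − 8204.2) / 8204.2 = 170.1 / 8204.2 = 2.07% ≈ 2.1%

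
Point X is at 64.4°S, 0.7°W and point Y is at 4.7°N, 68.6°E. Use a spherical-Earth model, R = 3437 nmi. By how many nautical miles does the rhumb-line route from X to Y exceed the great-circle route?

111 nmi

Great circle: cos σ = sin φ₁ sin φ₂ + cos φ₁ cos φ₂ cos Δλ,  σ = 1.4924 rad → d_gc = 5129.35 nmi
Rhumb line: Δψ = +1.5641, q = Δφ/Δψ = 0.7711, d_rh = R√(Δφ²+q²Δλ²) = 5239.92 nmi
Excess = 5239.92 − 5129.35 = 110.57 ≈ 111 nmi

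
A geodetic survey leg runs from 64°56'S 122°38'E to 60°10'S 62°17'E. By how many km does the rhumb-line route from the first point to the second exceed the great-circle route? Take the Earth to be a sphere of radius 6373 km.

Great circle: cos σ = sin φ₁ sin φ₂ + cos φ₁ cos φ₂ cos Δλ,  σ = 0.4734 rad → d_gc = 3016.7 km
Rhumb line: Δψ = +0.1809, q = Δφ/Δψ = 0.4599, d_rh = R√(Δφ²+q²Δλ²) = 3132.1 km
Excess = 3132.1 − 3016.7 = 115.4 ≈ 115 km

115 km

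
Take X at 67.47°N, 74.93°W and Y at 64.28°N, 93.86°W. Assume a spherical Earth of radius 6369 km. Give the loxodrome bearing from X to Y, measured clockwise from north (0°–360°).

Δψ = ln[tan(π/4+φ₂/2)/tan(π/4+φ₁/2)] = -0.1364
Δλ = -0.3304 rad (taken the short way round)
course = atan2(Δλ, Δψ) = 247.57°

247.6°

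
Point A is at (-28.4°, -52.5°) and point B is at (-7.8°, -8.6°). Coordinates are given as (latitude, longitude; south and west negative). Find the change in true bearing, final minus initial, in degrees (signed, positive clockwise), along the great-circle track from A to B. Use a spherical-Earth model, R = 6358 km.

-14.5°

At departure: θ₁ = atan2(sin Δλ cos φ₂, cos φ₁ sin φ₂ − sin φ₁ cos φ₂ cos Δλ) = 72.23°
At arrival: θ₂ = atan2(sin Δλ cos φ₁, −cos φ₂ sin φ₁ + sin φ₂ cos φ₁ cos Δλ) = 57.73°
Δθ = θ₂ − θ₁ = -14.5°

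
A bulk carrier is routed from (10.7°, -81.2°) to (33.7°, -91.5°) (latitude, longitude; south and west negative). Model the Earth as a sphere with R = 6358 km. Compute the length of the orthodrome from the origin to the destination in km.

2759 km

Haversine: a = sin²(Δφ/2)+cos φ₁ cos φ₂ sin²(Δλ/2) = 0.04633;  σ = 2·atan2(√a,√(1−a))
σ = 24.861° → d = Rσ = 6358·0.43390 = 2759 km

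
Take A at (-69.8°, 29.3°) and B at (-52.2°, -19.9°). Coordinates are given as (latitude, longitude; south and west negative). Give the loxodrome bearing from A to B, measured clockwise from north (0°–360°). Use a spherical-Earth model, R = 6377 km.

Δψ = ln[tan(π/4+φ₂/2)/tan(π/4+φ₁/2)] = +0.6534
Δλ = -0.8587 rad (taken the short way round)
course = atan2(Δλ, Δψ) = 307.27°

307.3°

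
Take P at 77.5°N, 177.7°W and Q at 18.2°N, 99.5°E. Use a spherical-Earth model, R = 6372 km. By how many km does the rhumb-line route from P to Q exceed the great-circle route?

443 km

Great circle: cos σ = sin φ₁ sin φ₂ + cos φ₁ cos φ₂ cos Δλ,  σ = 1.2337 rad → d_gc = 7861.5 km
Rhumb line: Δψ = -1.8885, q = Δφ/Δψ = 0.5480, d_rh = R√(Δφ²+q²Δλ²) = 8304.2 km
Excess = 8304.2 − 7861.5 = 442.7 ≈ 443 km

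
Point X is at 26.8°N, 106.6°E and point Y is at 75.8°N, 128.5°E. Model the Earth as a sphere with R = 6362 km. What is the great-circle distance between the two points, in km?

5573 km

Haversine: a = sin²(Δφ/2)+cos φ₁ cos φ₂ sin²(Δλ/2) = 0.17987;  σ = 2·atan2(√a,√(1−a))
σ = 50.189° → d = Rσ = 6362·0.87596 = 5573 km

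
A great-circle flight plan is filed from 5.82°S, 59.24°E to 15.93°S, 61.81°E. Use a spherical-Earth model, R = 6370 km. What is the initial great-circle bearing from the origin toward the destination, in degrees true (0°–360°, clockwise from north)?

166.2°

θ = atan2( sin Δλ·cos φ₂ ,  cos φ₁ sin φ₂ − sin φ₁ cos φ₂ cos Δλ )
  = atan2(+0.0431, -0.1756) = 166.21°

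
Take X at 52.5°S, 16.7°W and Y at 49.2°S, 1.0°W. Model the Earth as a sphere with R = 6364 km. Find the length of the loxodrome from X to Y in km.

Rhumb course C = atan2(Δλ, Δψ) with Δψ = ln[tan(π/4+φ₂/2)/tan(π/4+φ₁/2)] = +0.0913, Δλ = +0.2740 → C = 71.58°
d = R·|Δφ| / |cos C| = 6364·0.05760 / 0.31603 = 1160 km

1160 km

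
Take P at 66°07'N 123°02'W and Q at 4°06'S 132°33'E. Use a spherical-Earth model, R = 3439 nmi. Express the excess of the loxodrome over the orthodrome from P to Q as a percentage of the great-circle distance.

Great circle: σ = 1.7375 rad → d_gc = Rσ = 5975.2 nmi
Rhumb: Δφ = -1.2255, Δλ = -1.8224, Δψ = -1.6252, q = Δφ/Δψ = 0.7541 → d_rh = R√(Δφ²+q²Δλ²) = 6332.3 nmi
Excess = (6332.3 − 5975.2) / 5975.2 = 357.1 / 5975.2 = 5.98% ≈ 6.0%

6.0%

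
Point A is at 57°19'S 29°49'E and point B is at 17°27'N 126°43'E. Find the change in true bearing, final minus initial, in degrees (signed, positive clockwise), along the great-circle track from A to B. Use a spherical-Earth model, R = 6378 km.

Initial bearing θ₁ = atan2(sin Δλ cos φ₂, cos φ₁ sin φ₂ − sin φ₁ cos φ₂ cos Δλ) = 86.05°
Final bearing θ₂ = (initial bearing from the destination back to the start) + 180° = 34.38°
Δθ = θ₂ − θ₁ = -51.7°

-51.7°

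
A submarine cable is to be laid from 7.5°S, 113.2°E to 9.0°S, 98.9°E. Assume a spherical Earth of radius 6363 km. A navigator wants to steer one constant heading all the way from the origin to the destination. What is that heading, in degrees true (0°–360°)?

263.9°

Meridional parts: M(φ₁)=-0.1313, M(φ₂)=-0.1577 → ΔM = -0.0265;  Δλ = -0.2496 rad
tan C = Δλ / ΔM = +9.4344 → C = 263.95°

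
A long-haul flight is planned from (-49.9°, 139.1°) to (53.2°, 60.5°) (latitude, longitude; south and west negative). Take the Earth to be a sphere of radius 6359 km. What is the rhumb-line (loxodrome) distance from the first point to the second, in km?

13651 km

Δψ = ln[tan(π/4+φ₂/2)/tan(π/4+φ₁/2)] = +2.1086;  Δφ = +1.7994 rad,  Δλ = -1.3718 rad
q = Δφ/Δψ = 0.8534
d = R·√(Δφ² + q²Δλ²) = 6359·2.14673 = 13651 km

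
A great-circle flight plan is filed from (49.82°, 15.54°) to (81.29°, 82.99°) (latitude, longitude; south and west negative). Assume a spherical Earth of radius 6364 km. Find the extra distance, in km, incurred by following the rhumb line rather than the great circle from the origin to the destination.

Great circle: cos σ = sin φ₁ sin φ₂ + cos φ₁ cos φ₂ cos Δλ,  σ = 0.6556 rad → d_gc = 4172.28 km
Rhumb line: Δψ = +1.5692, q = Δφ/Δψ = 0.3500, d_rh = R√(Δφ²+q²Δλ²) = 4369.79 km
Excess = 4369.79 − 4172.28 = 197.51 ≈ 198 km

198 km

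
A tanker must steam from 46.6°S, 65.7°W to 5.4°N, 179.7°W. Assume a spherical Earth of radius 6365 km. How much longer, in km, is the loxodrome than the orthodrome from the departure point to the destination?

453 km

Great circle: cos σ = sin φ₁ sin φ₂ + cos φ₁ cos φ₂ cos Δλ,  σ = 1.9247 rad → d_gc = 12251.0 km
Rhumb line: Δψ = +1.0158, q = Δφ/Δψ = 0.8934, d_rh = R√(Δφ²+q²Δλ²) = 12704.1 km
Excess = 12704.1 − 12251.0 = 453.1 ≈ 453 km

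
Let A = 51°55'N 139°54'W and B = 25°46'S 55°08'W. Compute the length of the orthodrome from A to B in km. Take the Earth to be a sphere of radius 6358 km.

Haversine: a = sin²(Δφ/2)+cos φ₁ cos φ₂ sin²(Δλ/2) = 0.64575;  σ = 2·atan2(√a,√(1−a))
σ = 106.948° → d = Rσ = 6358·1.86659 = 11868 km

11868 km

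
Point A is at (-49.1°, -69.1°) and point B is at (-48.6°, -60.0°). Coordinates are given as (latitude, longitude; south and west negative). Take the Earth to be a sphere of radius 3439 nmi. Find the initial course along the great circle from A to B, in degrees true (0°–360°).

N = sin Δλ·cos φ₂ = +0.1046;  D = cos φ₁ sin φ₂ − sin φ₁ cos φ₂ cos Δλ = +0.0024
initial course = atan2(N, D) = 88.67°

88.7°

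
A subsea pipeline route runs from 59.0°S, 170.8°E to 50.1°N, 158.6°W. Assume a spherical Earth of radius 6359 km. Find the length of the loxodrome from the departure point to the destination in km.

Rhumb course C = atan2(Δλ, Δψ) with Δψ = ln[tan(π/4+φ₂/2)/tan(π/4+φ₁/2)] = +2.2960, Δλ = +0.5341 → C = 13.09°
d = R·|Δφ| / |cos C| = 6359·1.90415 / 0.97400 = 12432 km

12432 km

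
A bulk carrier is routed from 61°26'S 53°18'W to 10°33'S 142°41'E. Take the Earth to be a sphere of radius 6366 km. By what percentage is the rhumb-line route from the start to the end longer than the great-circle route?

Great circle: σ = 1.8662 rad → d_gc = Rσ = 11880.2 km
Rhumb: Δφ = +0.8881, Δλ = -2.8626, Δψ = +1.1829, q = Δφ/Δψ = 0.7507 → d_rh = R√(Δφ²+q²Δλ²) = 14803.3 km
Excess = (14803.3 − 11880.2) / 11880.2 = 2923.1 / 11880.2 = 24.60% ≈ 24.6%

24.6%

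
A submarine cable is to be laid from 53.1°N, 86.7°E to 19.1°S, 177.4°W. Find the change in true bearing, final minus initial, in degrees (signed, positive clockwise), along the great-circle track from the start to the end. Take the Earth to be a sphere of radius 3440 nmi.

+43.7°

At departure: θ₁ = atan2(sin Δλ cos φ₂, cos φ₁ sin φ₂ − sin φ₁ cos φ₂ cos Δλ) = 97.20°
At arrival: θ₂ = atan2(sin Δλ cos φ₁, −cos φ₂ sin φ₁ + sin φ₂ cos φ₁ cos Δλ) = 140.92°
Δθ = θ₂ − θ₁ = +43.7°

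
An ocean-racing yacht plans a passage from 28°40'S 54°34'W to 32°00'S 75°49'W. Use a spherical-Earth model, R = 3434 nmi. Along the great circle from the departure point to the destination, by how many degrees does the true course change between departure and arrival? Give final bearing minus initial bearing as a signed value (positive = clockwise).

+10.8°

Initial bearing θ₁ = atan2(sin Δλ cos φ₂, cos φ₁ sin φ₂ − sin φ₁ cos φ₂ cos Δλ) = 254.40°
Final bearing θ₂ = (initial bearing from the destination back to the start) + 180° = 265.23°
Δθ = θ₂ − θ₁ = +10.8°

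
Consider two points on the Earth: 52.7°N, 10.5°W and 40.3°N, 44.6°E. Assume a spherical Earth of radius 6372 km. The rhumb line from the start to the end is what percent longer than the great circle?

2.2%

Great circle: σ = 0.6778 rad → d_gc = Rσ = 4319.2 km
Rhumb: Δφ = -0.2164, Δλ = +0.9617, Δψ = -0.3164, q = Δφ/Δψ = 0.6840 → d_rh = R√(Δφ²+q²Δλ²) = 4412.5 km
Excess = (4412.5 − 4319.2) / 4319.2 = 93.3 / 4319.2 = 2.16% ≈ 2.2%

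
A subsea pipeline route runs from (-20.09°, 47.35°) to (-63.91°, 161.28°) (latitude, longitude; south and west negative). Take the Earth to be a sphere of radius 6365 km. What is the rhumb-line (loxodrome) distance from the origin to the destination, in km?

Rhumb course C = atan2(Δλ, Δψ) with Δψ = ln[tan(π/4+φ₂/2)/tan(π/4+φ₁/2)] = -1.1043, Δλ = +1.9885 → C = 119.05°
d = R·|Δφ| / |cos C| = 6365·0.76480 / 0.48550 = 10027 km

10027 km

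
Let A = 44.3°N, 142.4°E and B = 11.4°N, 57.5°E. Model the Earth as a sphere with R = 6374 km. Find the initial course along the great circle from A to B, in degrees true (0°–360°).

N = sin Δλ·cos φ₂ = -0.9764;  D = cos φ₁ sin φ₂ − sin φ₁ cos φ₂ cos Δλ = +0.0806
initial course = atan2(N, D) = 274.72°

274.7°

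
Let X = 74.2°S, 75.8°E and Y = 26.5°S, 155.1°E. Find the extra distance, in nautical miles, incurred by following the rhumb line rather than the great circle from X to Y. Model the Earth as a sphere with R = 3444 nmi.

200 nmi

Great circle: cos σ = sin φ₁ sin φ₂ + cos φ₁ cos φ₂ cos Δλ,  σ = 1.0763 rad → d_gc = 3706.8 nmi
Rhumb line: Δψ = +1.4951, q = Δφ/Δψ = 0.5569, d_rh = R√(Δφ²+q²Δλ²) = 3907.2 nmi
Excess = 3907.2 − 3706.8 = 200.4 ≈ 200 nmi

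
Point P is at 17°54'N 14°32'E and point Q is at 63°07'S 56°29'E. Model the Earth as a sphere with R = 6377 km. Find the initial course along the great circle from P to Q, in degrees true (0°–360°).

162.4°

N = sin Δλ·cos φ₂ = +0.3023;  D = cos φ₁ sin φ₂ − sin φ₁ cos φ₂ cos Δλ = -0.9521
initial course = atan2(N, D) = 162.39°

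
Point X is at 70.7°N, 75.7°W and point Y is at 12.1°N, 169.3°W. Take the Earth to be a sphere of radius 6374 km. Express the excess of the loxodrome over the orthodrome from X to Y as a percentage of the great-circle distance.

Great circle: σ = 1.3923 rad → d_gc = Rσ = 8874.5 km
Rhumb: Δφ = -1.0228, Δλ = -1.6336, Δψ = -1.5590, q = Δφ/Δψ = 0.6560 → d_rh = R√(Δφ²+q²Δλ²) = 9442.7 km
Excess = (9442.7 − 8874.5) / 8874.5 = 568.2 / 8874.5 = 6.40% ≈ 6.4%

6.4%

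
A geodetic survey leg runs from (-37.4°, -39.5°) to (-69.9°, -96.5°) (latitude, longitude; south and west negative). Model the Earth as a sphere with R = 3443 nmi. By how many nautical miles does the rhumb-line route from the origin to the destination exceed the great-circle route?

76 nmi

Great circle: cos σ = sin φ₁ sin φ₂ + cos φ₁ cos φ₂ cos Δλ,  σ = 0.7683 rad → d_gc = 2645.35 nmi
Rhumb line: Δψ = -1.0256, q = Δφ/Δψ = 0.5531, d_rh = R√(Δφ²+q²Δλ²) = 2720.86 nmi
Excess = 2720.86 − 2645.35 = 75.51 ≈ 76 nmi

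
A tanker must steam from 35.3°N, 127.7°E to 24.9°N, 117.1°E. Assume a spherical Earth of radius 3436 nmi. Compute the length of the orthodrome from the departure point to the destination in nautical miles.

cos σ = sin φ₁ sin φ₂ + cos φ₁ cos φ₂ cos Δλ
      = sin(35.30°)sin(24.90°) + cos(35.30°)cos(24.90°)cos(-10.60°) = 0.9709
σ = 13.847° → d = Rσ = 3436·0.24167 = 830 nmi

830 nmi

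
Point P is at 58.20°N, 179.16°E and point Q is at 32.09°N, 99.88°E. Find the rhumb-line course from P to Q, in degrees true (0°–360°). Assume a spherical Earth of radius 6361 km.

Δψ = ln[tan(π/4+φ₂/2)/tan(π/4+φ₁/2)] = -0.6639
Δλ = -1.3837 rad (taken the short way round)
course = atan2(Δλ, Δψ) = 244.37°

244.4°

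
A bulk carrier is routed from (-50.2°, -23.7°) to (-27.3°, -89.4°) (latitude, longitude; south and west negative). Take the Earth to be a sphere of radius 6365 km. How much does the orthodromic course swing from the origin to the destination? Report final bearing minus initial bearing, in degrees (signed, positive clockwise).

+44.8°

At departure: θ₁ = atan2(sin Δλ cos φ₂, cos φ₁ sin φ₂ − sin φ₁ cos φ₂ cos Δλ) = 269.11°
At arrival: θ₂ = atan2(sin Δλ cos φ₁, −cos φ₂ sin φ₁ + sin φ₂ cos φ₁ cos Δλ) = 313.92°
Δθ = θ₂ − θ₁ = +44.8°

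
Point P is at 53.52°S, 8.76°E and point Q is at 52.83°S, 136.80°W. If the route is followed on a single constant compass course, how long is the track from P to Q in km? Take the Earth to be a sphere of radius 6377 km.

Δψ = ln[tan(π/4+φ₂/2)/tan(π/4+φ₁/2)] = +0.0201;  Δφ = +0.0120 rad,  Δλ = -2.5405 rad
q = Δφ/Δψ = 0.5994
d = R·√(Δφ² + q²Δλ²) = 6377·1.52271 = 9710 km

9710 km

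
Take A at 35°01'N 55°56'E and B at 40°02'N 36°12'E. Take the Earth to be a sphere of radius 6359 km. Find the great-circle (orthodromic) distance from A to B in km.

1819 km

Haversine: a = sin²(Δφ/2)+cos φ₁ cos φ₂ sin²(Δλ/2) = 0.02033;  σ = 2·atan2(√a,√(1−a))
σ = 16.394° → d = Rσ = 6359·0.28613 = 1819 km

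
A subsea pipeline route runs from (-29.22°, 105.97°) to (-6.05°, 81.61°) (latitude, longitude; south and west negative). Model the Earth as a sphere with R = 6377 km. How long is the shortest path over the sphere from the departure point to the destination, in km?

3633 km

Haversine: a = sin²(Δφ/2)+cos φ₁ cos φ₂ sin²(Δλ/2) = 0.07896;  σ = 2·atan2(√a,√(1−a))
σ = 32.640° → d = Rσ = 6377·0.56968 = 3633 km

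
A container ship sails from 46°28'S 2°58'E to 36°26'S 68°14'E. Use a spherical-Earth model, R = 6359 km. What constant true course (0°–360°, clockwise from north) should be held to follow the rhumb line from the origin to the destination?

Δψ = ln[tan(π/4+φ₂/2)/tan(π/4+φ₁/2)] = +0.2344
Δλ = +1.1391 rad (taken the short way round)
course = atan2(Δλ, Δψ) = 78.37°

78.4°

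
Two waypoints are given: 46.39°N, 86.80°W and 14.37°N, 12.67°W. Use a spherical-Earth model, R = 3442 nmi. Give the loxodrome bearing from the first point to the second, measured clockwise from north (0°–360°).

Δψ = ln[tan(π/4+φ₂/2)/tan(π/4+φ₁/2)] = -0.6626
Δλ = +1.2938 rad (taken the short way round)
course = atan2(Δλ, Δψ) = 117.12°

117.1°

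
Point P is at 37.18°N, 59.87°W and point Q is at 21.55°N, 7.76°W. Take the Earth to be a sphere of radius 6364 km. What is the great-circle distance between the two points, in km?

5263 km

Haversine: a = sin²(Δφ/2)+cos φ₁ cos φ₂ sin²(Δλ/2) = 0.16146;  σ = 2·atan2(√a,√(1−a))
σ = 47.384° → d = Rσ = 6364·0.82700 = 5263 km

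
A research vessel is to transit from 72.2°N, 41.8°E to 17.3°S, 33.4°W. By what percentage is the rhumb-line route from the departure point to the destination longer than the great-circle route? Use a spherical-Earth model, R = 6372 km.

Great circle: σ = 1.7809 rad → d_gc = Rσ = 11348.0 km
Rhumb: Δφ = -1.5621, Δλ = -1.3125, Δψ = -2.1607, q = Δφ/Δψ = 0.7229 → d_rh = R√(Δφ²+q²Δλ²) = 11645.9 km
Excess = (11645.9 − 11348.0) / 11348.0 = 297.9 / 11348.0 = 2.63% ≈ 2.6%

2.6%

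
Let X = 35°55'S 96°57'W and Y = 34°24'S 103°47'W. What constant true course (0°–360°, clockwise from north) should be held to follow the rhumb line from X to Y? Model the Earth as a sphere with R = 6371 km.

285.2°

Δψ = ln[tan(π/4+φ₂/2)/tan(π/4+φ₁/2)] = +0.0324
Δλ = -0.1193 rad (taken the short way round)
course = atan2(Δλ, Δψ) = 285.19°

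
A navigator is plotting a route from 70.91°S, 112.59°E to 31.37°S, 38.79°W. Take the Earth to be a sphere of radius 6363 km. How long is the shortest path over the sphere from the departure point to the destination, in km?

Haversine: a = sin²(Δφ/2)+cos φ₁ cos φ₂ sin²(Δλ/2) = 0.37660;  σ = 2·atan2(√a,√(1−a))
σ = 75.711° → d = Rσ = 6363·1.32141 = 8408 km

8408 km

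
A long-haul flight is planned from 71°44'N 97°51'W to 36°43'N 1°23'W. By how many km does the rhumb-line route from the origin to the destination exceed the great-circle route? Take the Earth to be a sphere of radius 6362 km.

Great circle: cos σ = sin φ₁ sin φ₂ + cos φ₁ cos φ₂ cos Δλ,  σ = 1.0010 rad → d_gc = 6368.6 km
Rhumb line: Δψ = -1.1380, q = Δφ/Δψ = 0.5371, d_rh = R√(Δφ²+q²Δλ²) = 6943.4 km
Excess = 6943.4 − 6368.6 = 574.8 ≈ 575 km

575 km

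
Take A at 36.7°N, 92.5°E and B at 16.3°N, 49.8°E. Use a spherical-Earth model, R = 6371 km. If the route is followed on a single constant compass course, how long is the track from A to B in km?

4787 km

Rhumb course C = atan2(Δλ, Δψ) with Δψ = ln[tan(π/4+φ₂/2)/tan(π/4+φ₁/2)] = -0.4010, Δλ = -0.7453 → C = 241.71°
d = R·|Δφ| / |cos C| = 6371·0.35605 / 0.47387 = 4787 km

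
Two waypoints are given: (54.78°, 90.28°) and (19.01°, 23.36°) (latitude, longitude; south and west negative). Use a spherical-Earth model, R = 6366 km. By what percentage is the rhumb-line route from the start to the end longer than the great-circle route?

2.4%

Great circle: σ = 1.0703 rad → d_gc = Rσ = 6813.6 km
Rhumb: Δφ = -0.6243, Δλ = -1.1680, Δψ = -0.8095, q = Δφ/Δψ = 0.7712 → d_rh = R√(Δφ²+q²Δλ²) = 6976.8 km
Excess = (6976.8 − 6813.6) / 6813.6 = 163.2 / 6813.6 = 2.40% ≈ 2.4%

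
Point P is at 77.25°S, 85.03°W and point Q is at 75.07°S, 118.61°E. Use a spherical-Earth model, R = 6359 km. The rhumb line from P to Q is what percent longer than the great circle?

Great circle: σ = 0.4727 rad → d_gc = Rσ = 3006.1 km
Rhumb: Δφ = +0.0380, Δλ = -2.7290, Δψ = +0.1594, q = Δφ/Δψ = 0.2387 → d_rh = R√(Δφ²+q²Δλ²) = 4149.7 km
Excess = (4149.7 − 3006.1) / 3006.1 = 1143.6 / 3006.1 = 38.04% ≈ 38.0%

38.0%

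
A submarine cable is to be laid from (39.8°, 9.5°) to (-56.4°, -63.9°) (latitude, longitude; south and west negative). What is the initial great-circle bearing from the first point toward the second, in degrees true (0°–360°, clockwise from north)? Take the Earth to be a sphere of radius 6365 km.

θ = atan2( sin Δλ·cos φ₂ ,  cos φ₁ sin φ₂ − sin φ₁ cos φ₂ cos Δλ )
  = atan2(-0.5303, -0.7411) = 215.59°

215.6°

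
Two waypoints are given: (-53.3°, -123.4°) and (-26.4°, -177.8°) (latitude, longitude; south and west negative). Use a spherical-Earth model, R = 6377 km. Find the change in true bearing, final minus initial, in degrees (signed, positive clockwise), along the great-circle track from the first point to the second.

At departure: θ₁ = atan2(sin Δλ cos φ₂, cos φ₁ sin φ₂ − sin φ₁ cos φ₂ cos Δλ) = 281.81°
At arrival: θ₂ = atan2(sin Δλ cos φ₁, −cos φ₂ sin φ₁ + sin φ₂ cos φ₁ cos Δλ) = 319.23°
Δθ = θ₂ − θ₁ = +37.4°

+37.4°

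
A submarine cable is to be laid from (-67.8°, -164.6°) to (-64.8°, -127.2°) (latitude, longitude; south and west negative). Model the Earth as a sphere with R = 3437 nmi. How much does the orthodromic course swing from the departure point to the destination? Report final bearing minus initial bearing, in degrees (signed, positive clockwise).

Initial bearing θ₁ = atan2(sin Δλ cos φ₂, cos φ₁ sin φ₂ − sin φ₁ cos φ₂ cos Δλ) = 96.33°
Final bearing θ₂ = (initial bearing from the destination back to the start) + 180° = 61.88°
Δθ = θ₂ − θ₁ = -34.5°

-34.5°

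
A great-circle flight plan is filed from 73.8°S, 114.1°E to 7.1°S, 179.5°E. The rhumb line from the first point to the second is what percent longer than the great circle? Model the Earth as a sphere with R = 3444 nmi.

2.9%

Great circle: σ = 1.3347 rad → d_gc = Rσ = 4596.6 nmi
Rhumb: Δφ = +1.1641, Δλ = +1.1414, Δψ = +1.8254, q = Δφ/Δψ = 0.6377 → d_rh = R√(Δφ²+q²Δλ²) = 4728.6 nmi
Excess = (4728.6 − 4596.6) / 4596.6 = 132.0 / 4596.6 = 2.87% ≈ 2.9%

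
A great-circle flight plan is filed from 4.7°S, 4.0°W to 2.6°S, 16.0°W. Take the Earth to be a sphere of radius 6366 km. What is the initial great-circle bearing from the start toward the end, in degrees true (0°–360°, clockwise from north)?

279.5°

N = sin Δλ·cos φ₂ = -0.2077;  D = cos φ₁ sin φ₂ − sin φ₁ cos φ₂ cos Δλ = +0.0349
initial course = atan2(N, D) = 279.53°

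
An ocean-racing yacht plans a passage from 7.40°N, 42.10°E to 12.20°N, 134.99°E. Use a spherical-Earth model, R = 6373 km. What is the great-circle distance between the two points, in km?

10149 km

cos σ = sin φ₁ sin φ₂ + cos φ₁ cos φ₂ cos Δλ
      = sin(7.40°)sin(12.20°) + cos(7.40°)cos(12.20°)cos(92.89°) = -0.0217
σ = 91.241° → d = Rσ = 6373·1.59245 = 10149 km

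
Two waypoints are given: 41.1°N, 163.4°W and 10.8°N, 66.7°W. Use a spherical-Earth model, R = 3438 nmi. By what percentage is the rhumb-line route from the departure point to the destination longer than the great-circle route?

3.1%

Great circle: σ = 1.5340 rad → d_gc = Rσ = 5273.8 nmi
Rhumb: Δφ = -0.5288, Δλ = +1.6877, Δψ = -0.5986, q = Δφ/Δψ = 0.8835 → d_rh = R√(Δφ²+q²Δλ²) = 5439.4 nmi
Excess = (5439.4 − 5273.8) / 5273.8 = 165.6 / 5273.8 = 3.14% ≈ 3.1%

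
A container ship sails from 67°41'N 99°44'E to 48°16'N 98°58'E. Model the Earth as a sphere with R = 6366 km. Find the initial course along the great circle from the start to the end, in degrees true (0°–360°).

θ = atan2( sin Δλ·cos φ₂ ,  cos φ₁ sin φ₂ − sin φ₁ cos φ₂ cos Δλ )
  = atan2(-0.0089, -0.3324) = 181.54°

181.5°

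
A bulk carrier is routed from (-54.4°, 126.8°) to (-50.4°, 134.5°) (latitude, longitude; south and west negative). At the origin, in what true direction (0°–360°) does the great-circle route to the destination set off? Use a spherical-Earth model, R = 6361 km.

52.7°

θ = atan2( sin Δλ·cos φ₂ ,  cos φ₁ sin φ₂ − sin φ₁ cos φ₂ cos Δλ )
  = atan2(+0.0854, +0.0651) = 52.69°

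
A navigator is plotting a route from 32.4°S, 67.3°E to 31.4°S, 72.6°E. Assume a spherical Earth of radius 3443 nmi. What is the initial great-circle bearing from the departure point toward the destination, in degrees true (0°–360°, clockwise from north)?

78.9°

θ = atan2( sin Δλ·cos φ₂ ,  cos φ₁ sin φ₂ − sin φ₁ cos φ₂ cos Δλ )
  = atan2(+0.0788, +0.0155) = 78.88°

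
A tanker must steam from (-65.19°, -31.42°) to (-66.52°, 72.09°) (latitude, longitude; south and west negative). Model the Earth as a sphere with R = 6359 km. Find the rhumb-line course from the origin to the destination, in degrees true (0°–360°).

91.8°

Meridional parts: M(φ₁)=-1.5143, M(φ₂)=-1.5711 → ΔM = -0.0568;  Δλ = +1.8066 rad
tan C = Δλ / ΔM = -31.8271 → C = 91.80°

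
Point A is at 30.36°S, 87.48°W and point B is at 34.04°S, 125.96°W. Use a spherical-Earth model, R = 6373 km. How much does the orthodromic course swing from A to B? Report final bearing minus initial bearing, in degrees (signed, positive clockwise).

Initial bearing θ₁ = atan2(sin Δλ cos φ₂, cos φ₁ sin φ₂ − sin φ₁ cos φ₂ cos Δλ) = 253.25°
Final bearing θ₂ = (initial bearing from the destination back to the start) + 180° = 274.34°
Δθ = θ₂ − θ₁ = +21.1°

+21.1°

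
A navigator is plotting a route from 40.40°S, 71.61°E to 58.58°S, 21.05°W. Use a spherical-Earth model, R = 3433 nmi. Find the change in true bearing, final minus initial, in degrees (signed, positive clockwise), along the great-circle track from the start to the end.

Initial bearing θ₁ = atan2(sin Δλ cos φ₂, cos φ₁ sin φ₂ − sin φ₁ cos φ₂ cos Δλ) = 218.04°
Final bearing θ₂ = (initial bearing from the destination back to the start) + 180° = 295.82°
Δθ = θ₂ − θ₁ = +77.8°

+77.8°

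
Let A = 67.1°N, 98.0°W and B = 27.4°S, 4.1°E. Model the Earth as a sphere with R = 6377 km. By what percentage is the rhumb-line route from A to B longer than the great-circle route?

3.6%

Great circle: σ = 2.0902 rad → d_gc = Rσ = 13329.1 km
Rhumb: Δφ = -1.6493, Δλ = +1.7820, Δψ = -2.0944, q = Δφ/Δψ = 0.7875 → d_rh = R√(Δφ²+q²Δλ²) = 13809.8 km
Excess = (13809.8 − 13329.1) / 13329.1 = 480.7 / 13329.1 = 3.61% ≈ 3.6%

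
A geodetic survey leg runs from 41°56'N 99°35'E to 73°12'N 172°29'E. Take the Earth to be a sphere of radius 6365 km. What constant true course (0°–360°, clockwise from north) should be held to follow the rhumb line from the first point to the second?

49.0°

Δψ = ln[tan(π/4+φ₂/2)/tan(π/4+φ₁/2)] = +1.1052
Δλ = +1.2723 rad (taken the short way round)
course = atan2(Δλ, Δψ) = 49.02°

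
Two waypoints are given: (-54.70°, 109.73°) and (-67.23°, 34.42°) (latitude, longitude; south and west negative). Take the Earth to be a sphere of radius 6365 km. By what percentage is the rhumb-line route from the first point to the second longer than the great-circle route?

5.9%

Great circle: σ = 0.6279 rad → d_gc = Rσ = 3996.7 km
Rhumb: Δφ = -0.2187, Δλ = -1.3144, Δψ = -0.4575, q = Δφ/Δψ = 0.4780 → d_rh = R√(Δφ²+q²Δλ²) = 4234.4 km
Excess = (4234.4 − 3996.7) / 3996.7 = 237.7 / 3996.7 = 5.947% ≈ 5.9%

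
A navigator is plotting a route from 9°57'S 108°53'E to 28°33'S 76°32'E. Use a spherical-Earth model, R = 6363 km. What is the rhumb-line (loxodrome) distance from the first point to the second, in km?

Δψ = ln[tan(π/4+φ₂/2)/tan(π/4+φ₁/2)] = -0.3458;  Δφ = -0.3246 rad,  Δλ = -0.5646 rad
q = Δφ/Δψ = 0.9389
d = R·√(Δφ² + q²Δλ²) = 6363·0.62162 = 3955 km

3955 km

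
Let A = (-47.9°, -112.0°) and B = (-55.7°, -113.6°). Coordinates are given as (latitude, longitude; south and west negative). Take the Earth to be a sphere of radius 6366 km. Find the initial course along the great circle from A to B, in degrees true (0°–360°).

186.6°

θ = atan2( sin Δλ·cos φ₂ ,  cos φ₁ sin φ₂ − sin φ₁ cos φ₂ cos Δλ )
  = atan2(-0.0157, -0.1359) = 186.61°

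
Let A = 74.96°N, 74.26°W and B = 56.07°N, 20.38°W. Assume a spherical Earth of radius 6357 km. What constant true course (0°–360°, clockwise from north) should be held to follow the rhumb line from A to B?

Meridional parts: M(φ₁)=+2.0249, M(φ₂)=+1.1872 → ΔM = -0.8377;  Δλ = +0.9404 rad
tan C = Δλ / ΔM = -1.1226 → C = 131.69°

131.7°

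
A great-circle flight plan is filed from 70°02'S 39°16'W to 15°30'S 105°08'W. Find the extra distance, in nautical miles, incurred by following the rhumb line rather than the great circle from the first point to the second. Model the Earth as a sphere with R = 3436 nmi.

Great circle: cos σ = sin φ₁ sin φ₂ + cos φ₁ cos φ₂ cos Δλ,  σ = 1.1748 rad → d_gc = 4036.7 nmi
Rhumb line: Δψ = +1.4632, q = Δφ/Δψ = 0.6505, d_rh = R√(Δφ²+q²Δλ²) = 4158.9 nmi
Excess = 4158.9 − 4036.7 = 122.2 ≈ 122 nmi

122 nmi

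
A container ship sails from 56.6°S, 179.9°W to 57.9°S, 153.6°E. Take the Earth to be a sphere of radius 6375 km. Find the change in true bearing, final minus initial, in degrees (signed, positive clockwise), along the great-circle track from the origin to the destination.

+22.4°

At departure: θ₁ = atan2(sin Δλ cos φ₂, cos φ₁ sin φ₂ − sin φ₁ cos φ₂ cos Δλ) = 253.71°
At arrival: θ₂ = atan2(sin Δλ cos φ₁, −cos φ₂ sin φ₁ + sin φ₂ cos φ₁ cos Δλ) = 276.11°
Δθ = θ₂ − θ₁ = +22.4°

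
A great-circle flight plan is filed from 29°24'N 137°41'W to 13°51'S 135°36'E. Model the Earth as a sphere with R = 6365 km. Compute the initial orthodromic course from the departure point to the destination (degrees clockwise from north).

256.3°

θ = atan2( sin Δλ·cos φ₂ ,  cos φ₁ sin φ₂ − sin φ₁ cos φ₂ cos Δλ )
  = atan2(-0.9693, -0.2359) = 256.32°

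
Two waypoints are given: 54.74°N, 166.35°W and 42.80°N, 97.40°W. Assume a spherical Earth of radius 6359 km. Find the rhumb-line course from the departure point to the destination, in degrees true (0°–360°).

104.8°

Δψ = ln[tan(π/4+φ₂/2)/tan(π/4+φ₁/2)] = -0.3183
Δλ = +1.2034 rad (taken the short way round)
course = atan2(Δλ, Δψ) = 104.81°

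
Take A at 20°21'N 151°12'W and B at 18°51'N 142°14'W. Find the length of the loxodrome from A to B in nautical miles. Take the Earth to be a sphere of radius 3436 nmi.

514 nmi

Δψ = ln[tan(π/4+φ₂/2)/tan(π/4+φ₁/2)] = -0.0278;  Δφ = -0.0262 rad,  Δλ = +0.1565 rad
q = Δφ/Δψ = 0.9420
d = R·√(Δφ² + q²Δλ²) = 3436·0.14973 = 514 nmi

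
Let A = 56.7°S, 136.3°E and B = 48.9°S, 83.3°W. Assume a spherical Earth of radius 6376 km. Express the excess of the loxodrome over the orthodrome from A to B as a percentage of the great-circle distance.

Great circle: σ = 1.2114 rad → d_gc = Rσ = 7723.6 km
Rhumb: Δφ = +0.1361, Δλ = +2.4504, Δψ = +0.2259, q = Δφ/Δψ = 0.6025 → d_rh = R√(Δφ²+q²Δλ²) = 9453.5 km
Excess = (9453.5 − 7723.6) / 7723.6 = 1729.9 / 7723.6 = 22.40% ≈ 22.4%

22.4%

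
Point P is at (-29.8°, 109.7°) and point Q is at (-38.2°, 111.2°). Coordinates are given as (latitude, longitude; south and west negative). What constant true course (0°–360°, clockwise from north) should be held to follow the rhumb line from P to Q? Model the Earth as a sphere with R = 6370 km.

Δψ = ln[tan(π/4+φ₂/2)/tan(π/4+φ₁/2)] = -0.1771
Δλ = +0.0262 rad (taken the short way round)
course = atan2(Δλ, Δψ) = 171.59°

171.6°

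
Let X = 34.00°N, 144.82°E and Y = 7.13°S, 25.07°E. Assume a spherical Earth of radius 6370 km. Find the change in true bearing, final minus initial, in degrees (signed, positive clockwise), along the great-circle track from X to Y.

-46.3°

Initial bearing θ₁ = atan2(sin Δλ cos φ₂, cos φ₁ sin φ₂ − sin φ₁ cos φ₂ cos Δλ) = 281.32°
Final bearing θ₂ = (initial bearing from the destination back to the start) + 180° = 235.01°
Δθ = θ₂ − θ₁ = -46.3°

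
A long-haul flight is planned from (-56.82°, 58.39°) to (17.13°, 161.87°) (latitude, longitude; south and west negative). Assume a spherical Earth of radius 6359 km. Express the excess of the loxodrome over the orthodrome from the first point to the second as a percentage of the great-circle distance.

3.1%

Great circle: σ = 1.9481 rad → d_gc = Rσ = 12388.1 km
Rhumb: Δφ = +1.2907, Δλ = +1.8061, Δψ = +1.5145, q = Δφ/Δψ = 0.8522 → d_rh = R√(Δφ²+q²Δλ²) = 12773.5 km
Excess = (12773.5 − 12388.1) / 12388.1 = 385.4 / 12388.1 = 3.11% ≈ 3.1%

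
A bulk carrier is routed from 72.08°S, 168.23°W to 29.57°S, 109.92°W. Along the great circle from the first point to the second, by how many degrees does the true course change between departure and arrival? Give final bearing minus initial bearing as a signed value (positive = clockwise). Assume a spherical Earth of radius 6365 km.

-49.8°

Initial bearing θ₁ = atan2(sin Δλ cos φ₂, cos φ₁ sin φ₂ − sin φ₁ cos φ₂ cos Δλ) = 69.08°
Final bearing θ₂ = (initial bearing from the destination back to the start) + 180° = 19.30°
Δθ = θ₂ − θ₁ = -49.8°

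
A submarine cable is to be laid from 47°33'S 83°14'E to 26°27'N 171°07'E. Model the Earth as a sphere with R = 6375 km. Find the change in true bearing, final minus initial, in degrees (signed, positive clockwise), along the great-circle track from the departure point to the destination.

-24.9°

Initial bearing θ₁ = atan2(sin Δλ cos φ₂, cos φ₁ sin φ₂ − sin φ₁ cos φ₂ cos Δλ) = 70.03°
Final bearing θ₂ = (initial bearing from the destination back to the start) + 180° = 45.12°
Δθ = θ₂ − θ₁ = -24.9°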